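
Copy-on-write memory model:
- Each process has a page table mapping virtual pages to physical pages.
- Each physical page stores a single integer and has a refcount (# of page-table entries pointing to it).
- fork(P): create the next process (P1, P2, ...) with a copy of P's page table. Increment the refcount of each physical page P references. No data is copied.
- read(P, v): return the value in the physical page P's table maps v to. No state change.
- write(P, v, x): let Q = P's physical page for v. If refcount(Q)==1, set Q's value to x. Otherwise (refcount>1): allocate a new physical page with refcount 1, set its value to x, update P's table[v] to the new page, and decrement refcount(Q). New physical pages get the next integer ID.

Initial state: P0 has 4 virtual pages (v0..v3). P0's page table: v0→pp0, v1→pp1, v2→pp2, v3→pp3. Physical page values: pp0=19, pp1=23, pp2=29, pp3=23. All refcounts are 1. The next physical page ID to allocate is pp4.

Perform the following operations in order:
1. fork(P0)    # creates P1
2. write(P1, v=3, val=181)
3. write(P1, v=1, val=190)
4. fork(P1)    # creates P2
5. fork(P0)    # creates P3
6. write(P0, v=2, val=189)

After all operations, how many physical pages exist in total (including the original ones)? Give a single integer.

Op 1: fork(P0) -> P1. 4 ppages; refcounts: pp0:2 pp1:2 pp2:2 pp3:2
Op 2: write(P1, v3, 181). refcount(pp3)=2>1 -> COPY to pp4. 5 ppages; refcounts: pp0:2 pp1:2 pp2:2 pp3:1 pp4:1
Op 3: write(P1, v1, 190). refcount(pp1)=2>1 -> COPY to pp5. 6 ppages; refcounts: pp0:2 pp1:1 pp2:2 pp3:1 pp4:1 pp5:1
Op 4: fork(P1) -> P2. 6 ppages; refcounts: pp0:3 pp1:1 pp2:3 pp3:1 pp4:2 pp5:2
Op 5: fork(P0) -> P3. 6 ppages; refcounts: pp0:4 pp1:2 pp2:4 pp3:2 pp4:2 pp5:2
Op 6: write(P0, v2, 189). refcount(pp2)=4>1 -> COPY to pp6. 7 ppages; refcounts: pp0:4 pp1:2 pp2:3 pp3:2 pp4:2 pp5:2 pp6:1

Answer: 7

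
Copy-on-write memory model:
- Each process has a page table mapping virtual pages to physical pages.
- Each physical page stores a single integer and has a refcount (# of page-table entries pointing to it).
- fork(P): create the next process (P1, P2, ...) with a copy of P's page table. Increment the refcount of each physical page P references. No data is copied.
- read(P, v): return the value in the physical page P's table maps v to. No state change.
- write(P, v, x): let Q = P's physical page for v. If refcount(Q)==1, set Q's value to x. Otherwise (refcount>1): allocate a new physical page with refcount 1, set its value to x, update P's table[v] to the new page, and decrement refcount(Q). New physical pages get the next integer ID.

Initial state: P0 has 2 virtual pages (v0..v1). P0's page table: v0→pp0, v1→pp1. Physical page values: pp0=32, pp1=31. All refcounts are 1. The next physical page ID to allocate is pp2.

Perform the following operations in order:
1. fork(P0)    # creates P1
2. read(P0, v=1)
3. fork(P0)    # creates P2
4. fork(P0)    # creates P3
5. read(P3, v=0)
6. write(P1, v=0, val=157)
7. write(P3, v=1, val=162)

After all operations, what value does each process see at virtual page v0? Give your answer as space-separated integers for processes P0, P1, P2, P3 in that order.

Answer: 32 157 32 32

Derivation:
Op 1: fork(P0) -> P1. 2 ppages; refcounts: pp0:2 pp1:2
Op 2: read(P0, v1) -> 31. No state change.
Op 3: fork(P0) -> P2. 2 ppages; refcounts: pp0:3 pp1:3
Op 4: fork(P0) -> P3. 2 ppages; refcounts: pp0:4 pp1:4
Op 5: read(P3, v0) -> 32. No state change.
Op 6: write(P1, v0, 157). refcount(pp0)=4>1 -> COPY to pp2. 3 ppages; refcounts: pp0:3 pp1:4 pp2:1
Op 7: write(P3, v1, 162). refcount(pp1)=4>1 -> COPY to pp3. 4 ppages; refcounts: pp0:3 pp1:3 pp2:1 pp3:1
P0: v0 -> pp0 = 32
P1: v0 -> pp2 = 157
P2: v0 -> pp0 = 32
P3: v0 -> pp0 = 32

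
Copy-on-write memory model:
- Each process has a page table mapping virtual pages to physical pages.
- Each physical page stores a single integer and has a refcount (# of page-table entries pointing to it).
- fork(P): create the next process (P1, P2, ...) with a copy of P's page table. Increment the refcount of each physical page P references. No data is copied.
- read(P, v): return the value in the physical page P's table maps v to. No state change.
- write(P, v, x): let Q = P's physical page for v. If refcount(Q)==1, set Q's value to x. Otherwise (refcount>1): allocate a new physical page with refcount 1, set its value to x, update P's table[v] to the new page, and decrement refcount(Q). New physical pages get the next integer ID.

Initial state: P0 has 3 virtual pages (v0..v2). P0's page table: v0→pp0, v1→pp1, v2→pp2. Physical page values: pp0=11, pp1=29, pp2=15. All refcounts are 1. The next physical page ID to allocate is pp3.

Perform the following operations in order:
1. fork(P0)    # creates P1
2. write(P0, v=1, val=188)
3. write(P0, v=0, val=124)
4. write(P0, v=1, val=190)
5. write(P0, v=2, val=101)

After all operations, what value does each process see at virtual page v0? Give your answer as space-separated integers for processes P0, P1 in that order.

Op 1: fork(P0) -> P1. 3 ppages; refcounts: pp0:2 pp1:2 pp2:2
Op 2: write(P0, v1, 188). refcount(pp1)=2>1 -> COPY to pp3. 4 ppages; refcounts: pp0:2 pp1:1 pp2:2 pp3:1
Op 3: write(P0, v0, 124). refcount(pp0)=2>1 -> COPY to pp4. 5 ppages; refcounts: pp0:1 pp1:1 pp2:2 pp3:1 pp4:1
Op 4: write(P0, v1, 190). refcount(pp3)=1 -> write in place. 5 ppages; refcounts: pp0:1 pp1:1 pp2:2 pp3:1 pp4:1
Op 5: write(P0, v2, 101). refcount(pp2)=2>1 -> COPY to pp5. 6 ppages; refcounts: pp0:1 pp1:1 pp2:1 pp3:1 pp4:1 pp5:1
P0: v0 -> pp4 = 124
P1: v0 -> pp0 = 11

Answer: 124 11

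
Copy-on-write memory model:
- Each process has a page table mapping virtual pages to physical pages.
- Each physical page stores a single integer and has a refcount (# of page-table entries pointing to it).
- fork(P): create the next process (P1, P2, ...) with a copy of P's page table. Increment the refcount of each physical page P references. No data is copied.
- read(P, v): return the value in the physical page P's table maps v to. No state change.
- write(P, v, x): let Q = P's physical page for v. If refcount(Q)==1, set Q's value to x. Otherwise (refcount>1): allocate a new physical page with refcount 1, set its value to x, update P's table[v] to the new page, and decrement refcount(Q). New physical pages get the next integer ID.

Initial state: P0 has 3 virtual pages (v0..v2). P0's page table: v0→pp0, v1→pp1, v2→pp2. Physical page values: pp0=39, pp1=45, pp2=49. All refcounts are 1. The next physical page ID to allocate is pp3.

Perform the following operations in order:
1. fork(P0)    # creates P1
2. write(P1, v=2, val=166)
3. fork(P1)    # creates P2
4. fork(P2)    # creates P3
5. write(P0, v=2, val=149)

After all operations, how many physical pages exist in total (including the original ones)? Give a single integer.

Answer: 4

Derivation:
Op 1: fork(P0) -> P1. 3 ppages; refcounts: pp0:2 pp1:2 pp2:2
Op 2: write(P1, v2, 166). refcount(pp2)=2>1 -> COPY to pp3. 4 ppages; refcounts: pp0:2 pp1:2 pp2:1 pp3:1
Op 3: fork(P1) -> P2. 4 ppages; refcounts: pp0:3 pp1:3 pp2:1 pp3:2
Op 4: fork(P2) -> P3. 4 ppages; refcounts: pp0:4 pp1:4 pp2:1 pp3:3
Op 5: write(P0, v2, 149). refcount(pp2)=1 -> write in place. 4 ppages; refcounts: pp0:4 pp1:4 pp2:1 pp3:3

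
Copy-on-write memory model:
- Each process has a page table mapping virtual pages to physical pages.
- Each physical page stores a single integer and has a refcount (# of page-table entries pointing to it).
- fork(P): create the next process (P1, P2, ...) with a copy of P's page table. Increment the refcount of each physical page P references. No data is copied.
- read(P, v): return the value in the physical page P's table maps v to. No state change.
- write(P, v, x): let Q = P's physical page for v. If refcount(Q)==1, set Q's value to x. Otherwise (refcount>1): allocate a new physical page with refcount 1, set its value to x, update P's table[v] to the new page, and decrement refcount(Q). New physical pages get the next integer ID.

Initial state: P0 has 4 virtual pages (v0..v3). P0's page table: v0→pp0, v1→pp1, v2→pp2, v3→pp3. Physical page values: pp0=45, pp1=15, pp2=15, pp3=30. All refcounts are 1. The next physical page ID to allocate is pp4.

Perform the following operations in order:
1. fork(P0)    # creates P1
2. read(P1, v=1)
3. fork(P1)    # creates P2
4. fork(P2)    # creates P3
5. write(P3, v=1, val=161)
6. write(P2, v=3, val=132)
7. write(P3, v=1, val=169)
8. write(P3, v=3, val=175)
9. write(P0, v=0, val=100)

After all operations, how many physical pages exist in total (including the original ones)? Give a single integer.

Answer: 8

Derivation:
Op 1: fork(P0) -> P1. 4 ppages; refcounts: pp0:2 pp1:2 pp2:2 pp3:2
Op 2: read(P1, v1) -> 15. No state change.
Op 3: fork(P1) -> P2. 4 ppages; refcounts: pp0:3 pp1:3 pp2:3 pp3:3
Op 4: fork(P2) -> P3. 4 ppages; refcounts: pp0:4 pp1:4 pp2:4 pp3:4
Op 5: write(P3, v1, 161). refcount(pp1)=4>1 -> COPY to pp4. 5 ppages; refcounts: pp0:4 pp1:3 pp2:4 pp3:4 pp4:1
Op 6: write(P2, v3, 132). refcount(pp3)=4>1 -> COPY to pp5. 6 ppages; refcounts: pp0:4 pp1:3 pp2:4 pp3:3 pp4:1 pp5:1
Op 7: write(P3, v1, 169). refcount(pp4)=1 -> write in place. 6 ppages; refcounts: pp0:4 pp1:3 pp2:4 pp3:3 pp4:1 pp5:1
Op 8: write(P3, v3, 175). refcount(pp3)=3>1 -> COPY to pp6. 7 ppages; refcounts: pp0:4 pp1:3 pp2:4 pp3:2 pp4:1 pp5:1 pp6:1
Op 9: write(P0, v0, 100). refcount(pp0)=4>1 -> COPY to pp7. 8 ppages; refcounts: pp0:3 pp1:3 pp2:4 pp3:2 pp4:1 pp5:1 pp6:1 pp7:1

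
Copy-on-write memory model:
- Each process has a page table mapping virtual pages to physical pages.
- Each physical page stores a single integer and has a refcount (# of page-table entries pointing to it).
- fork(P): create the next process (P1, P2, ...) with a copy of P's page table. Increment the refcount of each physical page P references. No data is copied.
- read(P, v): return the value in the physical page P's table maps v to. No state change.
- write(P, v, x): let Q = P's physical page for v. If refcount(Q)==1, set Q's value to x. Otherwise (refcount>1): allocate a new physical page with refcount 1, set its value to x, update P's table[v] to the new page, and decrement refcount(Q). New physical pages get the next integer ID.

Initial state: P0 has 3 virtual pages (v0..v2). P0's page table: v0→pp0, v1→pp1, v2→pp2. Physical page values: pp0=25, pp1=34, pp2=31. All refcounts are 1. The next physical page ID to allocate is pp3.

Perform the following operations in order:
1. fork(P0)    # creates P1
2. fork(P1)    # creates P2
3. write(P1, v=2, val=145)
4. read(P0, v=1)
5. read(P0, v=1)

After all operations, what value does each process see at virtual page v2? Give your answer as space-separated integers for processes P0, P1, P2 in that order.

Op 1: fork(P0) -> P1. 3 ppages; refcounts: pp0:2 pp1:2 pp2:2
Op 2: fork(P1) -> P2. 3 ppages; refcounts: pp0:3 pp1:3 pp2:3
Op 3: write(P1, v2, 145). refcount(pp2)=3>1 -> COPY to pp3. 4 ppages; refcounts: pp0:3 pp1:3 pp2:2 pp3:1
Op 4: read(P0, v1) -> 34. No state change.
Op 5: read(P0, v1) -> 34. No state change.
P0: v2 -> pp2 = 31
P1: v2 -> pp3 = 145
P2: v2 -> pp2 = 31

Answer: 31 145 31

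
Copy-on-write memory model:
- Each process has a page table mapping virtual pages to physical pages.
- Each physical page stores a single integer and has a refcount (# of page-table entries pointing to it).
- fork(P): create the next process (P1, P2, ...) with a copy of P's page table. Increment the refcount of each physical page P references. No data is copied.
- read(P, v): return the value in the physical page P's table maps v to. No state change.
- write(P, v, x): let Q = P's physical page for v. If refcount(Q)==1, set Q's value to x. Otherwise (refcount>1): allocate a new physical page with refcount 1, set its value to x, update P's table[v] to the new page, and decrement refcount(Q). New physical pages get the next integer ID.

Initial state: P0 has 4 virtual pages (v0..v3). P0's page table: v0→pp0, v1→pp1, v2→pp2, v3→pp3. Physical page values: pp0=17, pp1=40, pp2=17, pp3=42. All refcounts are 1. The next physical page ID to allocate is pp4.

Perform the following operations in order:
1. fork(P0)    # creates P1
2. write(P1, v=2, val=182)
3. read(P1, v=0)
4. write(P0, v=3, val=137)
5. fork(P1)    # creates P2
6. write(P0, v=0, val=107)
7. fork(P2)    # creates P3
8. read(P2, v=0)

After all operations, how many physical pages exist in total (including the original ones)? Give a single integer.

Op 1: fork(P0) -> P1. 4 ppages; refcounts: pp0:2 pp1:2 pp2:2 pp3:2
Op 2: write(P1, v2, 182). refcount(pp2)=2>1 -> COPY to pp4. 5 ppages; refcounts: pp0:2 pp1:2 pp2:1 pp3:2 pp4:1
Op 3: read(P1, v0) -> 17. No state change.
Op 4: write(P0, v3, 137). refcount(pp3)=2>1 -> COPY to pp5. 6 ppages; refcounts: pp0:2 pp1:2 pp2:1 pp3:1 pp4:1 pp5:1
Op 5: fork(P1) -> P2. 6 ppages; refcounts: pp0:3 pp1:3 pp2:1 pp3:2 pp4:2 pp5:1
Op 6: write(P0, v0, 107). refcount(pp0)=3>1 -> COPY to pp6. 7 ppages; refcounts: pp0:2 pp1:3 pp2:1 pp3:2 pp4:2 pp5:1 pp6:1
Op 7: fork(P2) -> P3. 7 ppages; refcounts: pp0:3 pp1:4 pp2:1 pp3:3 pp4:3 pp5:1 pp6:1
Op 8: read(P2, v0) -> 17. No state change.

Answer: 7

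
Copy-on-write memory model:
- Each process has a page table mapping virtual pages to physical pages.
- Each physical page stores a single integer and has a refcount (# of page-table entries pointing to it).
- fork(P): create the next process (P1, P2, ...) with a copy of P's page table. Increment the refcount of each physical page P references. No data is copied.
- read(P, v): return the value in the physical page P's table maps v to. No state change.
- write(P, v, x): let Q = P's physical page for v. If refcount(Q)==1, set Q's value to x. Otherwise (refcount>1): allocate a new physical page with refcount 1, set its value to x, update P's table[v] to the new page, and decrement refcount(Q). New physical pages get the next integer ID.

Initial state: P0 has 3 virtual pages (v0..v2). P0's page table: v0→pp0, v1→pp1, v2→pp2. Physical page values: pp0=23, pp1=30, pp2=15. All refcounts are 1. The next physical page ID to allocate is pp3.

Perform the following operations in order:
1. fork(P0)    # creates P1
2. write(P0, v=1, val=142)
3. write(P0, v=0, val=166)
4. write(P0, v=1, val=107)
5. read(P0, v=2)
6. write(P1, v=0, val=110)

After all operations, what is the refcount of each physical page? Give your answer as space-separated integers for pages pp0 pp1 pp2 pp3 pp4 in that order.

Op 1: fork(P0) -> P1. 3 ppages; refcounts: pp0:2 pp1:2 pp2:2
Op 2: write(P0, v1, 142). refcount(pp1)=2>1 -> COPY to pp3. 4 ppages; refcounts: pp0:2 pp1:1 pp2:2 pp3:1
Op 3: write(P0, v0, 166). refcount(pp0)=2>1 -> COPY to pp4. 5 ppages; refcounts: pp0:1 pp1:1 pp2:2 pp3:1 pp4:1
Op 4: write(P0, v1, 107). refcount(pp3)=1 -> write in place. 5 ppages; refcounts: pp0:1 pp1:1 pp2:2 pp3:1 pp4:1
Op 5: read(P0, v2) -> 15. No state change.
Op 6: write(P1, v0, 110). refcount(pp0)=1 -> write in place. 5 ppages; refcounts: pp0:1 pp1:1 pp2:2 pp3:1 pp4:1

Answer: 1 1 2 1 1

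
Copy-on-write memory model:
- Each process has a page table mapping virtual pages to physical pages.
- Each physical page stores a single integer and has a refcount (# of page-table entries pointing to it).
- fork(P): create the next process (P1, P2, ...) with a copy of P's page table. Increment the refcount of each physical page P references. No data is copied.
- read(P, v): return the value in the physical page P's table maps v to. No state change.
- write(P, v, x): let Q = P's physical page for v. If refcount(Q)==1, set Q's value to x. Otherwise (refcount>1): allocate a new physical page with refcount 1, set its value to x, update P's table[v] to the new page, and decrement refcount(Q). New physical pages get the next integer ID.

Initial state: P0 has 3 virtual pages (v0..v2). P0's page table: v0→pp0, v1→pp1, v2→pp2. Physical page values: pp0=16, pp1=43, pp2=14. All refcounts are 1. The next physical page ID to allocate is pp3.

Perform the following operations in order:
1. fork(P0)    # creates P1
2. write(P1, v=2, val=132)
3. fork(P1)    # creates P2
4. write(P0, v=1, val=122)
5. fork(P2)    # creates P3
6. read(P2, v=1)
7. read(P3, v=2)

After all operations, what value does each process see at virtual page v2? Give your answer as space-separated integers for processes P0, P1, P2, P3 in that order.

Answer: 14 132 132 132

Derivation:
Op 1: fork(P0) -> P1. 3 ppages; refcounts: pp0:2 pp1:2 pp2:2
Op 2: write(P1, v2, 132). refcount(pp2)=2>1 -> COPY to pp3. 4 ppages; refcounts: pp0:2 pp1:2 pp2:1 pp3:1
Op 3: fork(P1) -> P2. 4 ppages; refcounts: pp0:3 pp1:3 pp2:1 pp3:2
Op 4: write(P0, v1, 122). refcount(pp1)=3>1 -> COPY to pp4. 5 ppages; refcounts: pp0:3 pp1:2 pp2:1 pp3:2 pp4:1
Op 5: fork(P2) -> P3. 5 ppages; refcounts: pp0:4 pp1:3 pp2:1 pp3:3 pp4:1
Op 6: read(P2, v1) -> 43. No state change.
Op 7: read(P3, v2) -> 132. No state change.
P0: v2 -> pp2 = 14
P1: v2 -> pp3 = 132
P2: v2 -> pp3 = 132
P3: v2 -> pp3 = 132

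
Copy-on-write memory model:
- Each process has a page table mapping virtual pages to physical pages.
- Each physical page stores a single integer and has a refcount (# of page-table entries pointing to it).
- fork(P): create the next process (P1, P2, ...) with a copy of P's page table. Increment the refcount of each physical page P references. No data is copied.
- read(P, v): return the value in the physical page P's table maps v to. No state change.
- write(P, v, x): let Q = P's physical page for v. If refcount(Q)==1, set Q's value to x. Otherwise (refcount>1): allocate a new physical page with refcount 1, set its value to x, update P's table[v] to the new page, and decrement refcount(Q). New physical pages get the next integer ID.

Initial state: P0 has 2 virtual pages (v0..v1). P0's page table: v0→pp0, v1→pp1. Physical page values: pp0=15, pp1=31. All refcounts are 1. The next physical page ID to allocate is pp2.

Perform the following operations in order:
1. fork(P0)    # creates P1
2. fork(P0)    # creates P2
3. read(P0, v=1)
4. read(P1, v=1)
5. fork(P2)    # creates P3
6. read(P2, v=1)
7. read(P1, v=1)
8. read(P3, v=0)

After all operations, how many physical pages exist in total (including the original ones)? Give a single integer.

Op 1: fork(P0) -> P1. 2 ppages; refcounts: pp0:2 pp1:2
Op 2: fork(P0) -> P2. 2 ppages; refcounts: pp0:3 pp1:3
Op 3: read(P0, v1) -> 31. No state change.
Op 4: read(P1, v1) -> 31. No state change.
Op 5: fork(P2) -> P3. 2 ppages; refcounts: pp0:4 pp1:4
Op 6: read(P2, v1) -> 31. No state change.
Op 7: read(P1, v1) -> 31. No state change.
Op 8: read(P3, v0) -> 15. No state change.

Answer: 2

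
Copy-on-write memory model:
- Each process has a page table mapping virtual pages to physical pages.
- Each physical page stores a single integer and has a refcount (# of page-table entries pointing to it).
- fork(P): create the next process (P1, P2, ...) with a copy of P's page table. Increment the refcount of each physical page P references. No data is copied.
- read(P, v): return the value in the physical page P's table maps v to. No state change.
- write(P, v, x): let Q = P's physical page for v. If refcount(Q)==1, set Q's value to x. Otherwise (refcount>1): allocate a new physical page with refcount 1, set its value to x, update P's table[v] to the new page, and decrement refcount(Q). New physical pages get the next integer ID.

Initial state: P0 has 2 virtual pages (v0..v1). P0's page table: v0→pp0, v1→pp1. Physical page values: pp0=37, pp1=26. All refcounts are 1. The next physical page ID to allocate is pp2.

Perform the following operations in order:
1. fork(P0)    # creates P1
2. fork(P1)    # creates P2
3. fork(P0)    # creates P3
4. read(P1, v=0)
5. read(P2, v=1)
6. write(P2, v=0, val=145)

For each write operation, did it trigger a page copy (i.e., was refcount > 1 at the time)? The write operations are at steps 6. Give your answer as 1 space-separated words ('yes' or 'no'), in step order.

Op 1: fork(P0) -> P1. 2 ppages; refcounts: pp0:2 pp1:2
Op 2: fork(P1) -> P2. 2 ppages; refcounts: pp0:3 pp1:3
Op 3: fork(P0) -> P3. 2 ppages; refcounts: pp0:4 pp1:4
Op 4: read(P1, v0) -> 37. No state change.
Op 5: read(P2, v1) -> 26. No state change.
Op 6: write(P2, v0, 145). refcount(pp0)=4>1 -> COPY to pp2. 3 ppages; refcounts: pp0:3 pp1:4 pp2:1

yes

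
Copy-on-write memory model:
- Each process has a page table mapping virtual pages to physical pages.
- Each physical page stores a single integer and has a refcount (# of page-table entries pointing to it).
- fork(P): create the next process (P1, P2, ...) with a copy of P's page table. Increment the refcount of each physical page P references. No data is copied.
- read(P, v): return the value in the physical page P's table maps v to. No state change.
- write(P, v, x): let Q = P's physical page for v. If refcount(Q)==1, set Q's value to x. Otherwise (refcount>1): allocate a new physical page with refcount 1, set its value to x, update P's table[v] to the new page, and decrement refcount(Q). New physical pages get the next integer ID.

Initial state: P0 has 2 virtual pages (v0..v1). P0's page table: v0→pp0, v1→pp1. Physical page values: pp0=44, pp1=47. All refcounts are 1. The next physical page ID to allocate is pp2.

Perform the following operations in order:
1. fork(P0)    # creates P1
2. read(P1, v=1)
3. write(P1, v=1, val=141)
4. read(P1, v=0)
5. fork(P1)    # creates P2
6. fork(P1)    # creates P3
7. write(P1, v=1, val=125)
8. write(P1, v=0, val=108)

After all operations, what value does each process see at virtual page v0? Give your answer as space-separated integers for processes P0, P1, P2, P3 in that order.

Op 1: fork(P0) -> P1. 2 ppages; refcounts: pp0:2 pp1:2
Op 2: read(P1, v1) -> 47. No state change.
Op 3: write(P1, v1, 141). refcount(pp1)=2>1 -> COPY to pp2. 3 ppages; refcounts: pp0:2 pp1:1 pp2:1
Op 4: read(P1, v0) -> 44. No state change.
Op 5: fork(P1) -> P2. 3 ppages; refcounts: pp0:3 pp1:1 pp2:2
Op 6: fork(P1) -> P3. 3 ppages; refcounts: pp0:4 pp1:1 pp2:3
Op 7: write(P1, v1, 125). refcount(pp2)=3>1 -> COPY to pp3. 4 ppages; refcounts: pp0:4 pp1:1 pp2:2 pp3:1
Op 8: write(P1, v0, 108). refcount(pp0)=4>1 -> COPY to pp4. 5 ppages; refcounts: pp0:3 pp1:1 pp2:2 pp3:1 pp4:1
P0: v0 -> pp0 = 44
P1: v0 -> pp4 = 108
P2: v0 -> pp0 = 44
P3: v0 -> pp0 = 44

Answer: 44 108 44 44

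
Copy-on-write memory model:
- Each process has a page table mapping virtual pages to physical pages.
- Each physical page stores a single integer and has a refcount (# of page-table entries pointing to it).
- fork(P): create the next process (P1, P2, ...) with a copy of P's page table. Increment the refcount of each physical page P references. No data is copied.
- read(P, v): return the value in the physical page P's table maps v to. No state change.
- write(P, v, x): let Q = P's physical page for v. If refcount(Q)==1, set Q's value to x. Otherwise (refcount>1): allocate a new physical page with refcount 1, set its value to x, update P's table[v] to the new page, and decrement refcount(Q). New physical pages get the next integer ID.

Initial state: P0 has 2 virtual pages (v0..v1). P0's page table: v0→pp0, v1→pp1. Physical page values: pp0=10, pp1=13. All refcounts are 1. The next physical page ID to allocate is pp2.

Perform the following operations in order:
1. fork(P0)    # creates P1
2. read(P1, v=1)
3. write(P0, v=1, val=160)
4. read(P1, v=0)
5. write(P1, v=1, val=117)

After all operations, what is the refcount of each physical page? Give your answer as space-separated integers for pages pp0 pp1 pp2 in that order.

Op 1: fork(P0) -> P1. 2 ppages; refcounts: pp0:2 pp1:2
Op 2: read(P1, v1) -> 13. No state change.
Op 3: write(P0, v1, 160). refcount(pp1)=2>1 -> COPY to pp2. 3 ppages; refcounts: pp0:2 pp1:1 pp2:1
Op 4: read(P1, v0) -> 10. No state change.
Op 5: write(P1, v1, 117). refcount(pp1)=1 -> write in place. 3 ppages; refcounts: pp0:2 pp1:1 pp2:1

Answer: 2 1 1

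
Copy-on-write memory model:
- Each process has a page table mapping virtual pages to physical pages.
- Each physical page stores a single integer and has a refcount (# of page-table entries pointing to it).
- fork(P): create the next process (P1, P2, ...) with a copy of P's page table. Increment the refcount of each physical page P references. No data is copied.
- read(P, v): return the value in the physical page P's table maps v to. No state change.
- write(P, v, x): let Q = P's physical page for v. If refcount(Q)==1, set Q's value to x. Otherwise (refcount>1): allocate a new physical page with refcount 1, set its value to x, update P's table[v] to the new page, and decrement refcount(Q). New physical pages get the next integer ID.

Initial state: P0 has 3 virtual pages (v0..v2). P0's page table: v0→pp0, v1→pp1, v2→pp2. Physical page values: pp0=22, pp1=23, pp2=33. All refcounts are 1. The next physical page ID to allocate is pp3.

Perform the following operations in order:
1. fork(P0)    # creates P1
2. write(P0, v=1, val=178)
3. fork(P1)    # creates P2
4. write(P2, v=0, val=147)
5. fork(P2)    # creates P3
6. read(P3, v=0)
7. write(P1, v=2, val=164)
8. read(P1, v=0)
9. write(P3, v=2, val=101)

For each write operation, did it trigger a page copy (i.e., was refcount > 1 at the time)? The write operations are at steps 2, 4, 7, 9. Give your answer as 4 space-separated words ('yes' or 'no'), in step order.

Op 1: fork(P0) -> P1. 3 ppages; refcounts: pp0:2 pp1:2 pp2:2
Op 2: write(P0, v1, 178). refcount(pp1)=2>1 -> COPY to pp3. 4 ppages; refcounts: pp0:2 pp1:1 pp2:2 pp3:1
Op 3: fork(P1) -> P2. 4 ppages; refcounts: pp0:3 pp1:2 pp2:3 pp3:1
Op 4: write(P2, v0, 147). refcount(pp0)=3>1 -> COPY to pp4. 5 ppages; refcounts: pp0:2 pp1:2 pp2:3 pp3:1 pp4:1
Op 5: fork(P2) -> P3. 5 ppages; refcounts: pp0:2 pp1:3 pp2:4 pp3:1 pp4:2
Op 6: read(P3, v0) -> 147. No state change.
Op 7: write(P1, v2, 164). refcount(pp2)=4>1 -> COPY to pp5. 6 ppages; refcounts: pp0:2 pp1:3 pp2:3 pp3:1 pp4:2 pp5:1
Op 8: read(P1, v0) -> 22. No state change.
Op 9: write(P3, v2, 101). refcount(pp2)=3>1 -> COPY to pp6. 7 ppages; refcounts: pp0:2 pp1:3 pp2:2 pp3:1 pp4:2 pp5:1 pp6:1

yes yes yes yes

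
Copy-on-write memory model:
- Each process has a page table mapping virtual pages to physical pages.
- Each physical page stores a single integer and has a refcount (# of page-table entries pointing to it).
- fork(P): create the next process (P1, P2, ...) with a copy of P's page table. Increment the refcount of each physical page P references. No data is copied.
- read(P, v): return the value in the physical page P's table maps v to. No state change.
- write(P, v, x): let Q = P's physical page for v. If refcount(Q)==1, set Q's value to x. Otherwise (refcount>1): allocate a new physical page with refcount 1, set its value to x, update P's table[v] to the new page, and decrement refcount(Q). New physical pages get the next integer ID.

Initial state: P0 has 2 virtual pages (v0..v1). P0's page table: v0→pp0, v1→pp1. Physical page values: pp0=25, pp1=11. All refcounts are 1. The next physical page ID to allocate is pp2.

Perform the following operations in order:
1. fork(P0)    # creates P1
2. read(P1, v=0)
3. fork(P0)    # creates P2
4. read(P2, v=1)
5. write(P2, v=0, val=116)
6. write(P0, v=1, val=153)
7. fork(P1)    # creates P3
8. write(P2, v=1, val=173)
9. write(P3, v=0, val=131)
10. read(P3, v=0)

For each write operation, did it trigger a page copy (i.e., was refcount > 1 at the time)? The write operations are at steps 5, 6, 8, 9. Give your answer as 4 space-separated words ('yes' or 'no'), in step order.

Op 1: fork(P0) -> P1. 2 ppages; refcounts: pp0:2 pp1:2
Op 2: read(P1, v0) -> 25. No state change.
Op 3: fork(P0) -> P2. 2 ppages; refcounts: pp0:3 pp1:3
Op 4: read(P2, v1) -> 11. No state change.
Op 5: write(P2, v0, 116). refcount(pp0)=3>1 -> COPY to pp2. 3 ppages; refcounts: pp0:2 pp1:3 pp2:1
Op 6: write(P0, v1, 153). refcount(pp1)=3>1 -> COPY to pp3. 4 ppages; refcounts: pp0:2 pp1:2 pp2:1 pp3:1
Op 7: fork(P1) -> P3. 4 ppages; refcounts: pp0:3 pp1:3 pp2:1 pp3:1
Op 8: write(P2, v1, 173). refcount(pp1)=3>1 -> COPY to pp4. 5 ppages; refcounts: pp0:3 pp1:2 pp2:1 pp3:1 pp4:1
Op 9: write(P3, v0, 131). refcount(pp0)=3>1 -> COPY to pp5. 6 ppages; refcounts: pp0:2 pp1:2 pp2:1 pp3:1 pp4:1 pp5:1
Op 10: read(P3, v0) -> 131. No state change.

yes yes yes yes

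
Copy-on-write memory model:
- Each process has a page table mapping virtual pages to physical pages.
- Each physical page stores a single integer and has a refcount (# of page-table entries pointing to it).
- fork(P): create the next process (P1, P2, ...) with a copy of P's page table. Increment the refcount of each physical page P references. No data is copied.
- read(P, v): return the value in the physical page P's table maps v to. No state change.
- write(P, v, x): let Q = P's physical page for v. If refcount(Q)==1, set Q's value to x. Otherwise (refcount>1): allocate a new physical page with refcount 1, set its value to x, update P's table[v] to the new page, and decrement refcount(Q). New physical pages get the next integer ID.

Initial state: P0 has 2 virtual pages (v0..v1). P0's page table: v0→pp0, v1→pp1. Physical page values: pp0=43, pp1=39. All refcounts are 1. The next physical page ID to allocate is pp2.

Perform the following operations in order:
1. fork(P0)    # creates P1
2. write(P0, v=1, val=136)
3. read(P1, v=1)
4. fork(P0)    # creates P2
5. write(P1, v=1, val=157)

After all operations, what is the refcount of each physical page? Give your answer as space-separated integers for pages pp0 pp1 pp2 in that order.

Op 1: fork(P0) -> P1. 2 ppages; refcounts: pp0:2 pp1:2
Op 2: write(P0, v1, 136). refcount(pp1)=2>1 -> COPY to pp2. 3 ppages; refcounts: pp0:2 pp1:1 pp2:1
Op 3: read(P1, v1) -> 39. No state change.
Op 4: fork(P0) -> P2. 3 ppages; refcounts: pp0:3 pp1:1 pp2:2
Op 5: write(P1, v1, 157). refcount(pp1)=1 -> write in place. 3 ppages; refcounts: pp0:3 pp1:1 pp2:2

Answer: 3 1 2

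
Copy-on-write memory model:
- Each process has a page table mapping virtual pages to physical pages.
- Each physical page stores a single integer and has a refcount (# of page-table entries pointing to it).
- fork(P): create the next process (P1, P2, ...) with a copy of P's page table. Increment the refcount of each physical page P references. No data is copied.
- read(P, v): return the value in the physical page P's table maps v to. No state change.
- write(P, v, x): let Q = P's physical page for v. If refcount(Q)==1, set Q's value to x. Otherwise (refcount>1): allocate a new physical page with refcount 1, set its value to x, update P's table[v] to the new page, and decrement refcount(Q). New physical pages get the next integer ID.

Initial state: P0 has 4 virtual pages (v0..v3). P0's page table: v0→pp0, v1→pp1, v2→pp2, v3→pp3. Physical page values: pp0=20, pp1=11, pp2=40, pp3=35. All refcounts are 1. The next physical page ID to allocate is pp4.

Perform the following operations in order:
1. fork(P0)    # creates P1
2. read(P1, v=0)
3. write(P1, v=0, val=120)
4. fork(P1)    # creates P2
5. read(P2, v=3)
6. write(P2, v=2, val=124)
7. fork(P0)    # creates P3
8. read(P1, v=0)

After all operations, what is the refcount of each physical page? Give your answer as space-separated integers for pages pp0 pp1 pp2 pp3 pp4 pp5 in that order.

Answer: 2 4 3 4 2 1

Derivation:
Op 1: fork(P0) -> P1. 4 ppages; refcounts: pp0:2 pp1:2 pp2:2 pp3:2
Op 2: read(P1, v0) -> 20. No state change.
Op 3: write(P1, v0, 120). refcount(pp0)=2>1 -> COPY to pp4. 5 ppages; refcounts: pp0:1 pp1:2 pp2:2 pp3:2 pp4:1
Op 4: fork(P1) -> P2. 5 ppages; refcounts: pp0:1 pp1:3 pp2:3 pp3:3 pp4:2
Op 5: read(P2, v3) -> 35. No state change.
Op 6: write(P2, v2, 124). refcount(pp2)=3>1 -> COPY to pp5. 6 ppages; refcounts: pp0:1 pp1:3 pp2:2 pp3:3 pp4:2 pp5:1
Op 7: fork(P0) -> P3. 6 ppages; refcounts: pp0:2 pp1:4 pp2:3 pp3:4 pp4:2 pp5:1
Op 8: read(P1, v0) -> 120. No state change.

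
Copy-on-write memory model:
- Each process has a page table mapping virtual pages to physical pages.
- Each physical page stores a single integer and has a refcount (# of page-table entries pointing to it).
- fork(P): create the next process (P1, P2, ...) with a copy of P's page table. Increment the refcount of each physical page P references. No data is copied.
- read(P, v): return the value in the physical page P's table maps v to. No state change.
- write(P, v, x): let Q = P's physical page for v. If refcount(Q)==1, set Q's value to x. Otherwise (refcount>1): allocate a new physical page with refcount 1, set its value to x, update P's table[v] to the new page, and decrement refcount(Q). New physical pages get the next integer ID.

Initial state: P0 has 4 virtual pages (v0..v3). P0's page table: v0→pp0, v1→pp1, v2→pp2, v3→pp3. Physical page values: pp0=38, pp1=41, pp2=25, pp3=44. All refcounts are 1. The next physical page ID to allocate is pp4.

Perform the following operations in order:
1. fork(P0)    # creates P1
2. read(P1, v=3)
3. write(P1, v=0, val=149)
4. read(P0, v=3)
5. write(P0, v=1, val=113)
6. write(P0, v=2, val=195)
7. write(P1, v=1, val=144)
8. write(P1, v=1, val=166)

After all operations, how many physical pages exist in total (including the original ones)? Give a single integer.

Answer: 7

Derivation:
Op 1: fork(P0) -> P1. 4 ppages; refcounts: pp0:2 pp1:2 pp2:2 pp3:2
Op 2: read(P1, v3) -> 44. No state change.
Op 3: write(P1, v0, 149). refcount(pp0)=2>1 -> COPY to pp4. 5 ppages; refcounts: pp0:1 pp1:2 pp2:2 pp3:2 pp4:1
Op 4: read(P0, v3) -> 44. No state change.
Op 5: write(P0, v1, 113). refcount(pp1)=2>1 -> COPY to pp5. 6 ppages; refcounts: pp0:1 pp1:1 pp2:2 pp3:2 pp4:1 pp5:1
Op 6: write(P0, v2, 195). refcount(pp2)=2>1 -> COPY to pp6. 7 ppages; refcounts: pp0:1 pp1:1 pp2:1 pp3:2 pp4:1 pp5:1 pp6:1
Op 7: write(P1, v1, 144). refcount(pp1)=1 -> write in place. 7 ppages; refcounts: pp0:1 pp1:1 pp2:1 pp3:2 pp4:1 pp5:1 pp6:1
Op 8: write(P1, v1, 166). refcount(pp1)=1 -> write in place. 7 ppages; refcounts: pp0:1 pp1:1 pp2:1 pp3:2 pp4:1 pp5:1 pp6:1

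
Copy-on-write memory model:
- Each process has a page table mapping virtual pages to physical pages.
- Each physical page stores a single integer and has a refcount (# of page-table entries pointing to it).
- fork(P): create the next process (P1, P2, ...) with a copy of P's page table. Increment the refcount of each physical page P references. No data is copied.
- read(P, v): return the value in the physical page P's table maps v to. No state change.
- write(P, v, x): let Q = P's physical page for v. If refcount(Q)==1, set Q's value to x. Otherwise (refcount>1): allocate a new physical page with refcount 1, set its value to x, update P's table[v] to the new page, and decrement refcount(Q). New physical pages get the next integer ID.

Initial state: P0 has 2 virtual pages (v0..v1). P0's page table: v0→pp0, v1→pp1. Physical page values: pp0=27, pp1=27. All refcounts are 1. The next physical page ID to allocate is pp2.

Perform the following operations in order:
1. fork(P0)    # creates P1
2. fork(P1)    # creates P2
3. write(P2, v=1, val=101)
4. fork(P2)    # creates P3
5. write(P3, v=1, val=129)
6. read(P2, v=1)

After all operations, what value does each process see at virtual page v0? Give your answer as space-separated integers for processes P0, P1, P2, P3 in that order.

Op 1: fork(P0) -> P1. 2 ppages; refcounts: pp0:2 pp1:2
Op 2: fork(P1) -> P2. 2 ppages; refcounts: pp0:3 pp1:3
Op 3: write(P2, v1, 101). refcount(pp1)=3>1 -> COPY to pp2. 3 ppages; refcounts: pp0:3 pp1:2 pp2:1
Op 4: fork(P2) -> P3. 3 ppages; refcounts: pp0:4 pp1:2 pp2:2
Op 5: write(P3, v1, 129). refcount(pp2)=2>1 -> COPY to pp3. 4 ppages; refcounts: pp0:4 pp1:2 pp2:1 pp3:1
Op 6: read(P2, v1) -> 101. No state change.
P0: v0 -> pp0 = 27
P1: v0 -> pp0 = 27
P2: v0 -> pp0 = 27
P3: v0 -> pp0 = 27

Answer: 27 27 27 27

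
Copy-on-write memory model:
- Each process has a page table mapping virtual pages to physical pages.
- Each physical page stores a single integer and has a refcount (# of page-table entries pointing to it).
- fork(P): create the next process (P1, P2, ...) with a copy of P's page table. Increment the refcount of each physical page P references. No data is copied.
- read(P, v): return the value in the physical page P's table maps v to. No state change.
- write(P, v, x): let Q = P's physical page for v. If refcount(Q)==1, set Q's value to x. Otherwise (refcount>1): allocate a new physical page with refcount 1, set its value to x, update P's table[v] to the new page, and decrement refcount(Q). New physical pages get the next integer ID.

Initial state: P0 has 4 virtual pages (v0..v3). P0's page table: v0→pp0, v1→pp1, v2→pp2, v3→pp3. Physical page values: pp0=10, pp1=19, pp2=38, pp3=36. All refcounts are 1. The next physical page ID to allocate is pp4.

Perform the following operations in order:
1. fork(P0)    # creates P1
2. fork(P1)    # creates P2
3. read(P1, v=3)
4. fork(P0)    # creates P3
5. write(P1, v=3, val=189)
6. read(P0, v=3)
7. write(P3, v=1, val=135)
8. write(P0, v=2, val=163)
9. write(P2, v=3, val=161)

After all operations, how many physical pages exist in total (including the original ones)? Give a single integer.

Answer: 8

Derivation:
Op 1: fork(P0) -> P1. 4 ppages; refcounts: pp0:2 pp1:2 pp2:2 pp3:2
Op 2: fork(P1) -> P2. 4 ppages; refcounts: pp0:3 pp1:3 pp2:3 pp3:3
Op 3: read(P1, v3) -> 36. No state change.
Op 4: fork(P0) -> P3. 4 ppages; refcounts: pp0:4 pp1:4 pp2:4 pp3:4
Op 5: write(P1, v3, 189). refcount(pp3)=4>1 -> COPY to pp4. 5 ppages; refcounts: pp0:4 pp1:4 pp2:4 pp3:3 pp4:1
Op 6: read(P0, v3) -> 36. No state change.
Op 7: write(P3, v1, 135). refcount(pp1)=4>1 -> COPY to pp5. 6 ppages; refcounts: pp0:4 pp1:3 pp2:4 pp3:3 pp4:1 pp5:1
Op 8: write(P0, v2, 163). refcount(pp2)=4>1 -> COPY to pp6. 7 ppages; refcounts: pp0:4 pp1:3 pp2:3 pp3:3 pp4:1 pp5:1 pp6:1
Op 9: write(P2, v3, 161). refcount(pp3)=3>1 -> COPY to pp7. 8 ppages; refcounts: pp0:4 pp1:3 pp2:3 pp3:2 pp4:1 pp5:1 pp6:1 pp7:1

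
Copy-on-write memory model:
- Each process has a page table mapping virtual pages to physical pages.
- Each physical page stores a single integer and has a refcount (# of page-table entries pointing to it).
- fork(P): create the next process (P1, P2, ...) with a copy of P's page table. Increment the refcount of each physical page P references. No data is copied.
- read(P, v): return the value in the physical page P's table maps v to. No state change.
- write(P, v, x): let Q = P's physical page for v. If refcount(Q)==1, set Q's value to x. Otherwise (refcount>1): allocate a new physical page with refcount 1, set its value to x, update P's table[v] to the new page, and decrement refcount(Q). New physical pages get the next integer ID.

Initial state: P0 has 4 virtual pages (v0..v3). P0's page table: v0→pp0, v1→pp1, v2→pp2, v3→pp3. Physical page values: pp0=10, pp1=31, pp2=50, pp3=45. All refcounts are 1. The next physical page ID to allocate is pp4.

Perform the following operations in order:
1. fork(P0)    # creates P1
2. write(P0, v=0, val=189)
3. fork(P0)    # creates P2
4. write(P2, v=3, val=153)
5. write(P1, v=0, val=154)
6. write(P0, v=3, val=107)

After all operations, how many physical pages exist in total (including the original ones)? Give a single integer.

Op 1: fork(P0) -> P1. 4 ppages; refcounts: pp0:2 pp1:2 pp2:2 pp3:2
Op 2: write(P0, v0, 189). refcount(pp0)=2>1 -> COPY to pp4. 5 ppages; refcounts: pp0:1 pp1:2 pp2:2 pp3:2 pp4:1
Op 3: fork(P0) -> P2. 5 ppages; refcounts: pp0:1 pp1:3 pp2:3 pp3:3 pp4:2
Op 4: write(P2, v3, 153). refcount(pp3)=3>1 -> COPY to pp5. 6 ppages; refcounts: pp0:1 pp1:3 pp2:3 pp3:2 pp4:2 pp5:1
Op 5: write(P1, v0, 154). refcount(pp0)=1 -> write in place. 6 ppages; refcounts: pp0:1 pp1:3 pp2:3 pp3:2 pp4:2 pp5:1
Op 6: write(P0, v3, 107). refcount(pp3)=2>1 -> COPY to pp6. 7 ppages; refcounts: pp0:1 pp1:3 pp2:3 pp3:1 pp4:2 pp5:1 pp6:1

Answer: 7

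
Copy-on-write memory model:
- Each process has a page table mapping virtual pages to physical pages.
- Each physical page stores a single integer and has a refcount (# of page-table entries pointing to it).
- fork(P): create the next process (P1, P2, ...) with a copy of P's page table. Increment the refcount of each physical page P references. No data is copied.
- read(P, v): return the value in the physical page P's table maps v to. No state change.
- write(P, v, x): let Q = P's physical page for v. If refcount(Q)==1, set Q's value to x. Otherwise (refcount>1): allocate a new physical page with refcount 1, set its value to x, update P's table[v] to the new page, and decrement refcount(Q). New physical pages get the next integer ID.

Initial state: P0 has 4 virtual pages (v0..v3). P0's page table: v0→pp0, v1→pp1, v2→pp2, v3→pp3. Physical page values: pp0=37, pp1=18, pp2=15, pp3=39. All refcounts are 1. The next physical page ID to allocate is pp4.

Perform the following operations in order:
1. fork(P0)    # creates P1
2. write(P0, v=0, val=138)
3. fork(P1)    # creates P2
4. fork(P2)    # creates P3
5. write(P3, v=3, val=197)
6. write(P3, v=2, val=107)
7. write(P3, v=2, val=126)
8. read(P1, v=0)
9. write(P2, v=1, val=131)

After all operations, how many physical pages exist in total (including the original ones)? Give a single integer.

Op 1: fork(P0) -> P1. 4 ppages; refcounts: pp0:2 pp1:2 pp2:2 pp3:2
Op 2: write(P0, v0, 138). refcount(pp0)=2>1 -> COPY to pp4. 5 ppages; refcounts: pp0:1 pp1:2 pp2:2 pp3:2 pp4:1
Op 3: fork(P1) -> P2. 5 ppages; refcounts: pp0:2 pp1:3 pp2:3 pp3:3 pp4:1
Op 4: fork(P2) -> P3. 5 ppages; refcounts: pp0:3 pp1:4 pp2:4 pp3:4 pp4:1
Op 5: write(P3, v3, 197). refcount(pp3)=4>1 -> COPY to pp5. 6 ppages; refcounts: pp0:3 pp1:4 pp2:4 pp3:3 pp4:1 pp5:1
Op 6: write(P3, v2, 107). refcount(pp2)=4>1 -> COPY to pp6. 7 ppages; refcounts: pp0:3 pp1:4 pp2:3 pp3:3 pp4:1 pp5:1 pp6:1
Op 7: write(P3, v2, 126). refcount(pp6)=1 -> write in place. 7 ppages; refcounts: pp0:3 pp1:4 pp2:3 pp3:3 pp4:1 pp5:1 pp6:1
Op 8: read(P1, v0) -> 37. No state change.
Op 9: write(P2, v1, 131). refcount(pp1)=4>1 -> COPY to pp7. 8 ppages; refcounts: pp0:3 pp1:3 pp2:3 pp3:3 pp4:1 pp5:1 pp6:1 pp7:1

Answer: 8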